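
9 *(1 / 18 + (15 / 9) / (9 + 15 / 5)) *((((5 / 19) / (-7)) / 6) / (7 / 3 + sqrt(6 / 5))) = -175 / 29032 + 15 *sqrt(30) / 29032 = -0.00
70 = 70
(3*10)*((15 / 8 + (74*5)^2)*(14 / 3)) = 19166262.50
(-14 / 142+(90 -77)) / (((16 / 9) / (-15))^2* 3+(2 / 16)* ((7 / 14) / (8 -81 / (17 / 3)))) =9526766400 / 23784787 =400.54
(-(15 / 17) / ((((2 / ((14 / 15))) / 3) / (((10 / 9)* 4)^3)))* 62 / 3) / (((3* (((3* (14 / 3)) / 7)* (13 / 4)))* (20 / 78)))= -5555200 / 12393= -448.25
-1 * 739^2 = -546121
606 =606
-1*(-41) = 41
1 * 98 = 98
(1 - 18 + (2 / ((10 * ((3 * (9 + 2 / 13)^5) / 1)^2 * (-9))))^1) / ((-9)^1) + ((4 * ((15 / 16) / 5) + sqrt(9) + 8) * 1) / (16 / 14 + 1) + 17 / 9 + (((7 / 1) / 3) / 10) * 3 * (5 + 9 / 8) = 449968287018080901244113739 / 33211395863968904230234320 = 13.55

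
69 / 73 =0.95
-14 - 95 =-109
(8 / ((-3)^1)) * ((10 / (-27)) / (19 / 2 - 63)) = -160 / 8667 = -0.02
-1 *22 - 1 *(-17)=-5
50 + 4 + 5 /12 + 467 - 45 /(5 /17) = 4421 /12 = 368.42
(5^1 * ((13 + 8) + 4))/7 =125/7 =17.86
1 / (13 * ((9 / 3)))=1 / 39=0.03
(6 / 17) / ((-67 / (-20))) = 120 / 1139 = 0.11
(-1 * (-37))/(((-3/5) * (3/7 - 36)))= 1295/747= 1.73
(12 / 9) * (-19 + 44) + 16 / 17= 1748 / 51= 34.27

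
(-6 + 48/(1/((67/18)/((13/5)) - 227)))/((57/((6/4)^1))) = -211249/741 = -285.09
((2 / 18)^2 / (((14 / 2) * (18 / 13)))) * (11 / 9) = 0.00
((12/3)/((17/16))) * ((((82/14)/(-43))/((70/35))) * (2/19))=-2624/97223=-0.03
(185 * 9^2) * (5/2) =74925/2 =37462.50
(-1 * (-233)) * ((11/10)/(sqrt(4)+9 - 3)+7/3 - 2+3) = 194089/240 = 808.70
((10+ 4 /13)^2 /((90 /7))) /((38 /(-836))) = -1382612 /7605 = -181.80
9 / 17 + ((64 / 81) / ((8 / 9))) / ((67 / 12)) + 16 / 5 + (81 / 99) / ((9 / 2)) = 4.07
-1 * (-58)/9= 58/9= 6.44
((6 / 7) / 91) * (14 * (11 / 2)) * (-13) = -66 / 7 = -9.43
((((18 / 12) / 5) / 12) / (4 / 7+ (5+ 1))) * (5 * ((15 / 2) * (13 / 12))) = 455 / 2944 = 0.15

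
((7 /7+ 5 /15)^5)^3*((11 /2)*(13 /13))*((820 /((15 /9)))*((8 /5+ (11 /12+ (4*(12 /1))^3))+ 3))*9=1606730515598016512 /7971615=201556461971.38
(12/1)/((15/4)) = 16/5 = 3.20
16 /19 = 0.84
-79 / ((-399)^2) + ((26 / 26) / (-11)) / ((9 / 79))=-466100 / 583737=-0.80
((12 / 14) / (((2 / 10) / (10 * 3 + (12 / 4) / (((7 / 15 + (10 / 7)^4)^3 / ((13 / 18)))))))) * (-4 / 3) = -5573649284778224100 / 32489337464919601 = -171.55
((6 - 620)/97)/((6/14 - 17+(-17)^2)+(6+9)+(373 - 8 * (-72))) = -4298/839535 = -0.01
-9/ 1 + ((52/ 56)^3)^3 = -175344921683/ 20661046784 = -8.49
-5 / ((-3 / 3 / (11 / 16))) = 55 / 16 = 3.44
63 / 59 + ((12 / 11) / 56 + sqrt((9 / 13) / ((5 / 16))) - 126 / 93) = 1.22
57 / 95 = 3 / 5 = 0.60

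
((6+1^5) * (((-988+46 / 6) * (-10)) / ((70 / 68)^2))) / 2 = 3399796 / 105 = 32379.01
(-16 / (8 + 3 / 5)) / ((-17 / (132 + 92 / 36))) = 96880 / 6579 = 14.73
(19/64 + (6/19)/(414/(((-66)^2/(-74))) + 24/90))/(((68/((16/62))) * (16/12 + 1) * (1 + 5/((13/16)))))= 408187/7175640928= 0.00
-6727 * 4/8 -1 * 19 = -6765/2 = -3382.50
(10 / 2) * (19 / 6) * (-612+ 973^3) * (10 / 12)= 437554184875 / 36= 12154282913.19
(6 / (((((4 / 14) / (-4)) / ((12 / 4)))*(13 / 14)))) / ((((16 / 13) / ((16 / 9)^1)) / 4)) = -1568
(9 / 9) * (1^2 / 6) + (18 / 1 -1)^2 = 1735 / 6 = 289.17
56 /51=1.10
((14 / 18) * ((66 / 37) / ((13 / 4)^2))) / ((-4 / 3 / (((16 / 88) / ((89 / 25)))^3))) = -7000000 / 533388709997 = -0.00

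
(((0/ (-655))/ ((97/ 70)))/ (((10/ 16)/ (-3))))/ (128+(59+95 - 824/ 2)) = 0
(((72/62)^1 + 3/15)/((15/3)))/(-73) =-211/56575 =-0.00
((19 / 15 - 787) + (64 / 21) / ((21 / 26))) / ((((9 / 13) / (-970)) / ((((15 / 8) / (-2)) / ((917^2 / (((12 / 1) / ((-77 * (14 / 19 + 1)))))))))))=788370895 / 7193009439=0.11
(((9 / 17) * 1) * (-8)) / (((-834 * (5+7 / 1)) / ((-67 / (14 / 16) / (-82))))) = 268 / 678181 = 0.00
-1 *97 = -97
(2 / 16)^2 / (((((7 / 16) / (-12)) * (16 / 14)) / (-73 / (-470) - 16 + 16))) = -219 / 3760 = -0.06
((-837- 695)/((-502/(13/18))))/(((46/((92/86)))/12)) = 19916/32379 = 0.62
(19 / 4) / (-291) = -19 / 1164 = -0.02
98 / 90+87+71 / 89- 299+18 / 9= -833494 / 4005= -208.11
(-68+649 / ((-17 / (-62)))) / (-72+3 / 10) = -390820 / 12189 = -32.06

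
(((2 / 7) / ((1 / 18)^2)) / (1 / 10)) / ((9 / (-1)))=-720 / 7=-102.86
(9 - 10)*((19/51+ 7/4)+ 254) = -52249/204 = -256.12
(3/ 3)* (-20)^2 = 400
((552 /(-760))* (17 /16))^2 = 1375929 /2310400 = 0.60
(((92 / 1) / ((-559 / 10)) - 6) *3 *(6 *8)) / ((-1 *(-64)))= -19233 / 1118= -17.20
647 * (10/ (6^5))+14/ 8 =10039/ 3888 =2.58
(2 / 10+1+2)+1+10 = 71 / 5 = 14.20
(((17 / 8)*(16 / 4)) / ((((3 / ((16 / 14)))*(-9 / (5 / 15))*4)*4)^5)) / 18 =-17 / 67509948012603264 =-0.00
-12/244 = -3/61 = -0.05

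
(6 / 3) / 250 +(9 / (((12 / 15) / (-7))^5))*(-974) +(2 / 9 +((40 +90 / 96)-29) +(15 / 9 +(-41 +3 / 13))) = 3366724203390029 / 7488000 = 449615945.97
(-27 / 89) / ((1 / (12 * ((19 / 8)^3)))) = -555579 / 11392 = -48.77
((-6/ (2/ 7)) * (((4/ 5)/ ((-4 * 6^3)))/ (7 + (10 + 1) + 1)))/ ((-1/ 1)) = -7/ 6840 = -0.00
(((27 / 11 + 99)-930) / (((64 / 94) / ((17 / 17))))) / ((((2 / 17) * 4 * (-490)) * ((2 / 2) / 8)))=74307 / 1760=42.22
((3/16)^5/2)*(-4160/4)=-15795/131072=-0.12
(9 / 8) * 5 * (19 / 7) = 15.27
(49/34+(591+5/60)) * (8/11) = 241750/561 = 430.93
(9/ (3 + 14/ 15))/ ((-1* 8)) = -135/ 472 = -0.29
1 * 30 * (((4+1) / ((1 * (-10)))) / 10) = -3 / 2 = -1.50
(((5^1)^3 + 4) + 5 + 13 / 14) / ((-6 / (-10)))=9445 / 42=224.88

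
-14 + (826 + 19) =831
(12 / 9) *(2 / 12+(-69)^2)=57134 / 9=6348.22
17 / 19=0.89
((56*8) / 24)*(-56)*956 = -2998016 / 3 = -999338.67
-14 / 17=-0.82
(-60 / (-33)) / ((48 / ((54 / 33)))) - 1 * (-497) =497.06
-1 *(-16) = 16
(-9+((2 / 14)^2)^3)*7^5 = -1058840 / 7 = -151262.86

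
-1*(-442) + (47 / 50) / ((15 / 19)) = 332393 / 750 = 443.19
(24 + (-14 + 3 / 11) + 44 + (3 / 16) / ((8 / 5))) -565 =-718939 / 1408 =-510.61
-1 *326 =-326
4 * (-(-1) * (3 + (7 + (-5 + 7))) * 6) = 288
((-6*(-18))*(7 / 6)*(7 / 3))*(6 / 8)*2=441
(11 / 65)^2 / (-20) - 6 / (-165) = 32469 / 929500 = 0.03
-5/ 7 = -0.71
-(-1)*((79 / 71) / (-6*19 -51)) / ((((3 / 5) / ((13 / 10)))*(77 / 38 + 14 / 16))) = -78052 / 15498945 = -0.01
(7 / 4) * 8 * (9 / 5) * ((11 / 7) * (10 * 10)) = 3960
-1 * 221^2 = -48841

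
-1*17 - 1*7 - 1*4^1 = -28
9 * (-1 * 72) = -648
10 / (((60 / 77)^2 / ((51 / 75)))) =100793 / 9000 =11.20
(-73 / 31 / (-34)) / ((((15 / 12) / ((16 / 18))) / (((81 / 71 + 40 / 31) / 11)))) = 6249968 / 574163865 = 0.01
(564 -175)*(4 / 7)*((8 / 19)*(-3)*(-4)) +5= 150041 / 133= 1128.13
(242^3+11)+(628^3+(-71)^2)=261850692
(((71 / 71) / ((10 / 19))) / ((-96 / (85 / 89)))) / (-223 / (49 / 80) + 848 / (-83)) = 1313641 / 26012583936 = 0.00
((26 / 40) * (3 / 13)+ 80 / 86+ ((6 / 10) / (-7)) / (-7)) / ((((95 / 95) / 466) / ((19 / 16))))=203805799 / 337120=604.55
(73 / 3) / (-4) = -73 / 12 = -6.08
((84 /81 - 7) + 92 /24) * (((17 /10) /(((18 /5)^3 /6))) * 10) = -244375 /52488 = -4.66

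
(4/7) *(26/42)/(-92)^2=13/311052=0.00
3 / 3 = 1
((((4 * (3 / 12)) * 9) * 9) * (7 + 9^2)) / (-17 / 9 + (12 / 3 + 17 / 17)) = 16038 / 7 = 2291.14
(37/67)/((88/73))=2701/5896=0.46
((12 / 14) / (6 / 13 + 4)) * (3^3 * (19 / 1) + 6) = 20241 / 203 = 99.71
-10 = -10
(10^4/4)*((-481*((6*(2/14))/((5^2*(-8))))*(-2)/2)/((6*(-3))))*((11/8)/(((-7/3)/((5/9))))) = -661375/7056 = -93.73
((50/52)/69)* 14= 175/897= 0.20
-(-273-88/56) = 1922/7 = 274.57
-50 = -50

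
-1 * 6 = -6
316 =316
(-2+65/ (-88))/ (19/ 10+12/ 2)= -1205/ 3476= -0.35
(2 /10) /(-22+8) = -1 /70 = -0.01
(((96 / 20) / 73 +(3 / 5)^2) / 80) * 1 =0.01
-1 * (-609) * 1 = 609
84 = 84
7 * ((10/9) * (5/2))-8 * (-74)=5503/9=611.44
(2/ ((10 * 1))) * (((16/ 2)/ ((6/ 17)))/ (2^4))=17/ 60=0.28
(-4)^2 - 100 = -84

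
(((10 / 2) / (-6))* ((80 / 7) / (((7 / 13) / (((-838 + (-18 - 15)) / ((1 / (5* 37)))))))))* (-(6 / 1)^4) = -180986832000 / 49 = -3693608816.33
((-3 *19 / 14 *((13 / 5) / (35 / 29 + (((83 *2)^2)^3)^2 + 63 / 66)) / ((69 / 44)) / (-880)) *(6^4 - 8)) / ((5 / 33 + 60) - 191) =-2600169 / 15076842090450622108649573262220325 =-0.00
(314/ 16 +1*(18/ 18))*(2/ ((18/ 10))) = 275/ 12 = 22.92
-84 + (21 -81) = -144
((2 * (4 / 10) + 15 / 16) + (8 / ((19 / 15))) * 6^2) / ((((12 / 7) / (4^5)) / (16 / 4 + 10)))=546041888 / 285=1915936.45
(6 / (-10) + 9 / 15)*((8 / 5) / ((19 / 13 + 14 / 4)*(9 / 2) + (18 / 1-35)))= 0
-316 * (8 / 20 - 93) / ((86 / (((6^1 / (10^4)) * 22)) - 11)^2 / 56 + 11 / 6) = 8922447072 / 230345767865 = 0.04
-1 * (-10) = 10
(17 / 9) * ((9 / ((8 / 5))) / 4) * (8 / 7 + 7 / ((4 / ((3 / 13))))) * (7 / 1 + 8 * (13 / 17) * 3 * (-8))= -6691255 / 11648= -574.46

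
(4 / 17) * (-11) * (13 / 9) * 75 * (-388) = 5548400 / 51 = 108792.16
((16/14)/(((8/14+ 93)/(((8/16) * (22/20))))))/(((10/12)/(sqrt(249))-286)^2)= 676817856 * sqrt(249)/352134923189409563455+ 144596725321752/1760674615947047817275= 0.00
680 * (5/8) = 425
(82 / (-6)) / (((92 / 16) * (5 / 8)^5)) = -5373952 / 215625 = -24.92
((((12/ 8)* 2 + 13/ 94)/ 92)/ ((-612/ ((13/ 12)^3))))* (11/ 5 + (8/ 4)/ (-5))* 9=-129623/ 112908288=-0.00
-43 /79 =-0.54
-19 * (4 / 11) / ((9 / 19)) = -1444 / 99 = -14.59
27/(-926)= -27/926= -0.03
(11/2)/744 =11/1488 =0.01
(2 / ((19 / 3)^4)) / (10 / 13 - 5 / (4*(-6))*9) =0.00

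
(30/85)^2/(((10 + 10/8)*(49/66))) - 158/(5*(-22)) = 226067/155771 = 1.45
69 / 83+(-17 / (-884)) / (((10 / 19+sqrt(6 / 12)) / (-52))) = 42649 / 13363-361 * sqrt(2) / 161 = 0.02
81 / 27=3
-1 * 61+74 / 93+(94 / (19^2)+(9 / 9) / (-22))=-44308507 / 738606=-59.99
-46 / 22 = -23 / 11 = -2.09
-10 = -10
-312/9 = -34.67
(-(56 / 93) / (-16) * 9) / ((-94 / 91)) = -1911 / 5828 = -0.33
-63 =-63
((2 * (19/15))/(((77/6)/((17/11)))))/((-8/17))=-0.65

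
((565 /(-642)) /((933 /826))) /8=-233345 /2395944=-0.10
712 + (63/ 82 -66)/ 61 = 3556075/ 5002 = 710.93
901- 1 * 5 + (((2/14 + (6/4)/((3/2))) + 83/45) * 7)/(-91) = 3668179/4095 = 895.77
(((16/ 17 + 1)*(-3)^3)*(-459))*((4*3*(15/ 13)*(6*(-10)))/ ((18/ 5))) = -72171000/ 13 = -5551615.38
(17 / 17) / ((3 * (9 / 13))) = 13 / 27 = 0.48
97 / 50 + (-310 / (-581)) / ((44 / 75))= 2.85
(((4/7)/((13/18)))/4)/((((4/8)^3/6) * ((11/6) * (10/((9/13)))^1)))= 23328/65065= 0.36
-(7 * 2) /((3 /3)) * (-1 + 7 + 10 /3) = -392 /3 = -130.67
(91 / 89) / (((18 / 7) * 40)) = 637 / 64080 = 0.01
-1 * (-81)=81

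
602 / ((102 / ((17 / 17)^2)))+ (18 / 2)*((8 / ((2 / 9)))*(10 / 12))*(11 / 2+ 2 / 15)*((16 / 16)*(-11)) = -852980 / 51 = -16725.10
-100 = -100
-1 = -1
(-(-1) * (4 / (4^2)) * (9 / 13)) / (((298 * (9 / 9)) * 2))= 9 / 30992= 0.00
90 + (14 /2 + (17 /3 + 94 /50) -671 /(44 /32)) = -28759 /75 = -383.45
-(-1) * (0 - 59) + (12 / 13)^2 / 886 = -4417081 / 74867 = -59.00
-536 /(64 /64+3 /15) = -1340 /3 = -446.67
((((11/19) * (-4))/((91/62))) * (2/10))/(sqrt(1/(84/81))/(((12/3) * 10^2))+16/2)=-2793472000/70819833331+1309440 * sqrt(21)/495738833317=-0.04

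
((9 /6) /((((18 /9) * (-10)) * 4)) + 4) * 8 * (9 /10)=5733 /200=28.66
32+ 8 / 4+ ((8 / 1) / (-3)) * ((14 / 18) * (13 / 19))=16714 / 513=32.58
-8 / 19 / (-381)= 8 / 7239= 0.00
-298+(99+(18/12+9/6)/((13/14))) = -2545/13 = -195.77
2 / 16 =1 / 8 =0.12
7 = 7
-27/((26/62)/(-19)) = 1223.31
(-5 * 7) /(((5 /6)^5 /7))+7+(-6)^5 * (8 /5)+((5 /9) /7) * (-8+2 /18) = -4622773858 /354375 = -13044.86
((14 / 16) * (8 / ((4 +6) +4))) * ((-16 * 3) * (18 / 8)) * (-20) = 1080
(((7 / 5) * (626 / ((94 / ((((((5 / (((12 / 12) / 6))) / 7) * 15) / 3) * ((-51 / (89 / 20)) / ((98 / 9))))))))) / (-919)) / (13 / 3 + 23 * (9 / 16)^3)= 529614028800 / 19504973524477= 0.03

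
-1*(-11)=11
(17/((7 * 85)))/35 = 1/1225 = 0.00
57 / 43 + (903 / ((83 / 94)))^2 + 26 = 309821113307 / 296227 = 1045890.87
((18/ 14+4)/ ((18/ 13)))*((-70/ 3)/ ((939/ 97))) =-233285/ 25353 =-9.20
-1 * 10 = -10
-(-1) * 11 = 11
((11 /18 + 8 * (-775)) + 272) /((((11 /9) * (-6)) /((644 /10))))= 17177573 /330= 52053.25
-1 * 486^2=-236196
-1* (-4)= 4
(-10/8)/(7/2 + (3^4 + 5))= -5/358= -0.01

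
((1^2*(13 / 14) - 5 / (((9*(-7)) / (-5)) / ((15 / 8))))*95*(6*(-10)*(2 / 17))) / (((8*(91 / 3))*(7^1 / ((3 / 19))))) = -6975 / 606424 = -0.01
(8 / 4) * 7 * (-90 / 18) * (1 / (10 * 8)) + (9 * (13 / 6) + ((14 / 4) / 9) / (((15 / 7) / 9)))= 2431 / 120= 20.26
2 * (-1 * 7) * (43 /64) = -301 /32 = -9.41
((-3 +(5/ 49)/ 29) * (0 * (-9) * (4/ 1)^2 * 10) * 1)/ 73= 0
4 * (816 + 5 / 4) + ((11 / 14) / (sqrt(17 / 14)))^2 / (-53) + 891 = 52474119 / 12614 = 4159.99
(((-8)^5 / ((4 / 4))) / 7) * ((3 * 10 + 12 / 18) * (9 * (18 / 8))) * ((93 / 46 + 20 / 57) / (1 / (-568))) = 521039904768 / 133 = 3917593268.93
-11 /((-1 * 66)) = 1 /6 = 0.17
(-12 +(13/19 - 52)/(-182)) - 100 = -111.72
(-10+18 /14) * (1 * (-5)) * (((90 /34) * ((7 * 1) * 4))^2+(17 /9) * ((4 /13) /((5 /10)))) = 56665493720 /236691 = 239407.05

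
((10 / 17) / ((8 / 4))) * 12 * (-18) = -1080 / 17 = -63.53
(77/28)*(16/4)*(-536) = -5896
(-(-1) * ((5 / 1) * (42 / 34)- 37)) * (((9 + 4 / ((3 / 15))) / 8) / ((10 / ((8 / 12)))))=-3799 / 510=-7.45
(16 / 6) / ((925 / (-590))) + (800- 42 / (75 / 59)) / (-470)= -2173357 / 652125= -3.33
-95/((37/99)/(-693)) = 6517665/37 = 176153.11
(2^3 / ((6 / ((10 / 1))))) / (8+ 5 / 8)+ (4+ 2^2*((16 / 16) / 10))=6154 / 1035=5.95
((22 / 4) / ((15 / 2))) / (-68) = -11 / 1020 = -0.01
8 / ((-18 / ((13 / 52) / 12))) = -0.01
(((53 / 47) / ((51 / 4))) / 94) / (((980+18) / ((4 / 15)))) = 212 / 843252615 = 0.00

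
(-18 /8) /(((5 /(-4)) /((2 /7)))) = 18 /35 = 0.51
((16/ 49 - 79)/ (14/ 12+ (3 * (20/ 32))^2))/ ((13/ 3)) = -2220480/ 572663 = -3.88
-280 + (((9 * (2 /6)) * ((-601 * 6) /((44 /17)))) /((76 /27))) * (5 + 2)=-17847277 /1672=-10674.21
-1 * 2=-2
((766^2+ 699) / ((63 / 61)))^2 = 1284129665910025 / 3969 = 323539850317.47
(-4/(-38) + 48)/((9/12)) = 3656/57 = 64.14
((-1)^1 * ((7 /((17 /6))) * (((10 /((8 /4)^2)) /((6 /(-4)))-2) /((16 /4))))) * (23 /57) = 1771 /1938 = 0.91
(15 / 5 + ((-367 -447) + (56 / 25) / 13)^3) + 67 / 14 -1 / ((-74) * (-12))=-539010697.55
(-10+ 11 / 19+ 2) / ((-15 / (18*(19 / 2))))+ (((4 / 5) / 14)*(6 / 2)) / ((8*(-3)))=11843 / 140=84.59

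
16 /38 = 0.42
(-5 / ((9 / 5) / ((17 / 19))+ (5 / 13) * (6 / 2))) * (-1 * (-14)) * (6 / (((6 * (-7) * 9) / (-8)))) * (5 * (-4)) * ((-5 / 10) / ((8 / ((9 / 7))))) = -55250 / 12243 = -4.51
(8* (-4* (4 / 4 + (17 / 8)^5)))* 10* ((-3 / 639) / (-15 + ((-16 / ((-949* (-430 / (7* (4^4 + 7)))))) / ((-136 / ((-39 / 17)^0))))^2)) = -87383755597152828125 / 19681038130479627264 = -4.44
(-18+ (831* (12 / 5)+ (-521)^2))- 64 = 1366767 / 5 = 273353.40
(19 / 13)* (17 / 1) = 323 / 13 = 24.85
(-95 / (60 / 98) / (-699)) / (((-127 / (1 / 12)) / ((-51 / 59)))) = 15827 / 125702568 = 0.00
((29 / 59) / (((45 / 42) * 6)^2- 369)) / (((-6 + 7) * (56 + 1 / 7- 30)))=-0.00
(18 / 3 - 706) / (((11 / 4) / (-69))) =193200 / 11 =17563.64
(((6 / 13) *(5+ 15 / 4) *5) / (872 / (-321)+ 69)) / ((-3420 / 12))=-0.00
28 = 28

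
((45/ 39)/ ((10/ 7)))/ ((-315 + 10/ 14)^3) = -7203/ 276848000000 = -0.00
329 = 329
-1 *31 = -31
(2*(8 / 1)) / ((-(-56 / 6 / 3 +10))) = -72 / 31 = -2.32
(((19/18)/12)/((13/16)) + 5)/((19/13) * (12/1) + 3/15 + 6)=8965/41661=0.22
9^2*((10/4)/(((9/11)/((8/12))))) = 165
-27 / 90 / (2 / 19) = -57 / 20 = -2.85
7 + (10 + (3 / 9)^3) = 460 / 27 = 17.04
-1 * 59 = -59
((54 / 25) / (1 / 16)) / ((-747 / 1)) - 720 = -1494096 / 2075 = -720.05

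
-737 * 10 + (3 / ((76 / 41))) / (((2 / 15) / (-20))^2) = 551845 / 19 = 29044.47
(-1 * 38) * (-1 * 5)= 190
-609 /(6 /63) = -12789 /2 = -6394.50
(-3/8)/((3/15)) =-15/8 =-1.88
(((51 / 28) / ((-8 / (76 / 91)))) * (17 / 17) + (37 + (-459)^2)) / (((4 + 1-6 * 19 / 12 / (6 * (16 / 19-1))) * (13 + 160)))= 9664361631 / 119237482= 81.05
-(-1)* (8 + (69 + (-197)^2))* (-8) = -311088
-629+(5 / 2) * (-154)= -1014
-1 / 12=-0.08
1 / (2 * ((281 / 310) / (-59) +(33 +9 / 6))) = 9145 / 630724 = 0.01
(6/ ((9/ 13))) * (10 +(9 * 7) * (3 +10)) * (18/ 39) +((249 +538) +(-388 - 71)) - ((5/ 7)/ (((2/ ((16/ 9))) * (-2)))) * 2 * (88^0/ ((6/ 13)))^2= 2067838/ 567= 3646.98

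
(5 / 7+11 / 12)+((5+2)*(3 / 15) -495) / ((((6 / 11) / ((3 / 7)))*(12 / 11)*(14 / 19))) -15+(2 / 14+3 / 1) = -492.70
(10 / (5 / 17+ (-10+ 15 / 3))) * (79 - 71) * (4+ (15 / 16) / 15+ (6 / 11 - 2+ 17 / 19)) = -199121 / 3344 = -59.55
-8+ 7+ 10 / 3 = 7 / 3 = 2.33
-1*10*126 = -1260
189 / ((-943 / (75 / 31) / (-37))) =524475 / 29233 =17.94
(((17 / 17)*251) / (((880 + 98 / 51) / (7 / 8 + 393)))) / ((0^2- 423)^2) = 13445317 / 21460982832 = 0.00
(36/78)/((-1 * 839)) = -6/10907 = -0.00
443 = 443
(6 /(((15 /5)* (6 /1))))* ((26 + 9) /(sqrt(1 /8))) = 70* sqrt(2) /3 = 33.00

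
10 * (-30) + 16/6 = -892/3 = -297.33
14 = 14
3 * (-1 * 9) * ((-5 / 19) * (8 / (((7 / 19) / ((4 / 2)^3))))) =8640 / 7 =1234.29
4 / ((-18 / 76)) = -152 / 9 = -16.89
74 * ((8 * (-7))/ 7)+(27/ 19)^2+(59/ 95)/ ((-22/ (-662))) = -11343014/ 19855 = -571.29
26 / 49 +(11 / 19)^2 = 15315 / 17689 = 0.87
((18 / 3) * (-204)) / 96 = -12.75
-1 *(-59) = 59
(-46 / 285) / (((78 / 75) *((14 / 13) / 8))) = -460 / 399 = -1.15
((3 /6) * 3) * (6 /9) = 1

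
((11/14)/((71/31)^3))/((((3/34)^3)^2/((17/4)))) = 1075747147846184/1826419833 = 588992.26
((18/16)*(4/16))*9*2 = 81/16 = 5.06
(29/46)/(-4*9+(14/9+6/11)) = -2871/154376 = -0.02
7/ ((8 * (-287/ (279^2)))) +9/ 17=-1320345/ 5576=-236.79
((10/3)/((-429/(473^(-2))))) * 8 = -80/287939223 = -0.00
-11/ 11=-1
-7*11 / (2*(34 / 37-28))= 2849 / 2004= 1.42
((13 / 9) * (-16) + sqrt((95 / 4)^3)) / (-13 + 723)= -104 / 3195 + 19 * sqrt(95) / 1136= 0.13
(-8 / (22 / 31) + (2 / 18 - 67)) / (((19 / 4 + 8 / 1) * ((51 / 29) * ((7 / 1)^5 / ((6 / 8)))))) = -224402 / 1442595231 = -0.00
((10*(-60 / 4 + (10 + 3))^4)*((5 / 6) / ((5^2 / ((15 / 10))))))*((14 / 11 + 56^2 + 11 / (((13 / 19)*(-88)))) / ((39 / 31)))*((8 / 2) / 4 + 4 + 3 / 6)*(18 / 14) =333761283 / 2366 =141065.63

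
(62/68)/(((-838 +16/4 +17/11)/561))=-11253/18314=-0.61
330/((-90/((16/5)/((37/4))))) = -704/555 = -1.27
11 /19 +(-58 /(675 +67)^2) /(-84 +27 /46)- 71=-706635943073 /10034441823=-70.42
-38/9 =-4.22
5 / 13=0.38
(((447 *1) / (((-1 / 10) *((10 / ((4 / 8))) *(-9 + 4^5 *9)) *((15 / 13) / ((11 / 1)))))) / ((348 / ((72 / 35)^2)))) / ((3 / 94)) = -1456624 / 16519125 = -0.09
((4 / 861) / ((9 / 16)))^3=262144 / 465304210749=0.00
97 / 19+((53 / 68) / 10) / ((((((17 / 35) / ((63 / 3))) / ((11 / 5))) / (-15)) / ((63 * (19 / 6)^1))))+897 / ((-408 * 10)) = -608958947 / 27455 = -22180.26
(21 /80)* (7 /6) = 49 /160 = 0.31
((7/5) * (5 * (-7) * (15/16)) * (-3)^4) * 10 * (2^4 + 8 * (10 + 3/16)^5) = -34252186472996625/1048576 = -32665430520.05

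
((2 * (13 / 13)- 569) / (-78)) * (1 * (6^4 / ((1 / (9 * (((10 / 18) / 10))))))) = 4710.46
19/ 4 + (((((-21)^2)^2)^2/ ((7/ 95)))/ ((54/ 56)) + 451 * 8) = 2129286911811/ 4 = 532321727952.75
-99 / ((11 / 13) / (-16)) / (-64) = -117 / 4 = -29.25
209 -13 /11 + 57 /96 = 73361 /352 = 208.41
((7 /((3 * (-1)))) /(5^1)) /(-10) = 7 /150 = 0.05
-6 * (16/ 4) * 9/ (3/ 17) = -1224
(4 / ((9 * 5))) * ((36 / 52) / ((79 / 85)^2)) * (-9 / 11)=-52020 / 892463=-0.06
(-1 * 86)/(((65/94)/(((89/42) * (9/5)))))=-1079214/2275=-474.38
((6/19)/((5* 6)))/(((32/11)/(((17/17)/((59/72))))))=99/22420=0.00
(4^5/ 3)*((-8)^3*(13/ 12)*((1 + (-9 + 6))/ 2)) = 1703936/ 9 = 189326.22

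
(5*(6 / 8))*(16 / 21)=20 / 7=2.86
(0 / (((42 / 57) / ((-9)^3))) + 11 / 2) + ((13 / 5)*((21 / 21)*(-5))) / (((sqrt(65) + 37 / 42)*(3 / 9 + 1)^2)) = 5075713 / 906328 - 51597*sqrt(65) / 453164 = 4.68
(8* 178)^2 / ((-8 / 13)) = -3295136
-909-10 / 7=-6373 / 7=-910.43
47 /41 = 1.15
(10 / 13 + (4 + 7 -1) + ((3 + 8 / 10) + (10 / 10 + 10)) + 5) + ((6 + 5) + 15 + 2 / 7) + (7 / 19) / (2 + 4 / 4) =1477718 / 25935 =56.98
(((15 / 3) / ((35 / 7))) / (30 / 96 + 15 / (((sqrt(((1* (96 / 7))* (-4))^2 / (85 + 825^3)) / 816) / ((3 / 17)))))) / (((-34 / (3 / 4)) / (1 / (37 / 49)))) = 294 / 28036490630611055 -37044* sqrt(561515710) / 28036490630611055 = -0.00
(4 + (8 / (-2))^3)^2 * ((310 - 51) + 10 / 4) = 941400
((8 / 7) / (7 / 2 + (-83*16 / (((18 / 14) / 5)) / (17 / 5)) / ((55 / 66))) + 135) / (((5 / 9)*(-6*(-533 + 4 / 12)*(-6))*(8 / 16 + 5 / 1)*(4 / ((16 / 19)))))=-526068657 / 1084557282655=-0.00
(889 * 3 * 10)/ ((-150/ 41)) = -7289.80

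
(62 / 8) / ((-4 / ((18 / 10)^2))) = -2511 / 400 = -6.28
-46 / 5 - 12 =-106 / 5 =-21.20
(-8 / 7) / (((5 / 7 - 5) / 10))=8 / 3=2.67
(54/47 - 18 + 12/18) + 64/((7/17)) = 137434/987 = 139.24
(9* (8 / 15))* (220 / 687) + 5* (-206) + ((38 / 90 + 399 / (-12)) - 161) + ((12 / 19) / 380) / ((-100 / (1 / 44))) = -20007018225283 / 16368462000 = -1222.29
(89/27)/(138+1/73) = 6497/272025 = 0.02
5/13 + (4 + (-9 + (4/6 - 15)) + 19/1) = 2/39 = 0.05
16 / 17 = 0.94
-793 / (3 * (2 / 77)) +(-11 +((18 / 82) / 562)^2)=-16227194095771 / 1592801292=-10187.83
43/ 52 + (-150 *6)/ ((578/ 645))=-15080573/ 15028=-1003.50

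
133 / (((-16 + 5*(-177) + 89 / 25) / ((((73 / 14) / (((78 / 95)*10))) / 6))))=-658825 / 42000192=-0.02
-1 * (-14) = 14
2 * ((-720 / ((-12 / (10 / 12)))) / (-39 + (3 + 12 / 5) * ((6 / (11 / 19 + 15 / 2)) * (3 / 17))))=-2609500 / 999237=-2.61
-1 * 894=-894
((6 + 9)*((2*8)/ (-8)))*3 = -90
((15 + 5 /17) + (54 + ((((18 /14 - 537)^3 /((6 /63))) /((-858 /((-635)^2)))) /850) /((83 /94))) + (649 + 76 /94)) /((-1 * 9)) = -156572693904505951 /1394049657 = -112315004.79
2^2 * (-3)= -12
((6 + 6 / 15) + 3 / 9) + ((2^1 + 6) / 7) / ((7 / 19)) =7229 / 735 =9.84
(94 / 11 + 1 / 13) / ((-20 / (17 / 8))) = -20961 / 22880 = -0.92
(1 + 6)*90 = 630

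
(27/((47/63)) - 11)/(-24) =-148/141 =-1.05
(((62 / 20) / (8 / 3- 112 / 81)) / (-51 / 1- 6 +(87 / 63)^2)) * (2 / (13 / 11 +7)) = -1353429 / 126339200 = -0.01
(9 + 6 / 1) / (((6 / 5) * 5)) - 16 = -27 / 2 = -13.50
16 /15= 1.07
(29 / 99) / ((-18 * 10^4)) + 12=213839971 / 17820000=12.00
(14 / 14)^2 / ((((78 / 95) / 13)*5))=19 / 6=3.17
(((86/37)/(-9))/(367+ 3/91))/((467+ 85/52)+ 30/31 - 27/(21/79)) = -11038573/5773618826775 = -0.00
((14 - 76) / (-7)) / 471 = 62 / 3297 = 0.02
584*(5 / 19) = 2920 / 19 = 153.68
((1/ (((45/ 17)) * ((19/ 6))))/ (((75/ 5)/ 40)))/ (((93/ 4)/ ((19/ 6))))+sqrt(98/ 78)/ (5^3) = 0.05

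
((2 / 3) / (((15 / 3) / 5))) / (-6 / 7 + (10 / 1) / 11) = 77 / 6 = 12.83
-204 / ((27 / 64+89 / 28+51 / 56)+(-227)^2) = -30464 / 7695671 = -0.00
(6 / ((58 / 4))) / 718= 6 / 10411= 0.00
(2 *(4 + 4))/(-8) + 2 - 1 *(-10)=10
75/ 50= 3/ 2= 1.50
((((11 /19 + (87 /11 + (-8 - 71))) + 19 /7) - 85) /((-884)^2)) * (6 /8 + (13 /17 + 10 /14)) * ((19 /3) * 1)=-237179123 /85925775936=-0.00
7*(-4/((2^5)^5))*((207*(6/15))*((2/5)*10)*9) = -0.00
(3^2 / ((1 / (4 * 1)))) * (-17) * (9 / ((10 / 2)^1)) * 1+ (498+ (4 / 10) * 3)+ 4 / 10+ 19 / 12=-7205 / 12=-600.42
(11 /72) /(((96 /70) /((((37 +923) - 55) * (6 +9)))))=1742125 /1152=1512.26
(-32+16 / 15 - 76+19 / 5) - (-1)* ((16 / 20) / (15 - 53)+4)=-28259 / 285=-99.15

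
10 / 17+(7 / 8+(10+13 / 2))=2443 / 136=17.96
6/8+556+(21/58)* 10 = 65003/116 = 560.37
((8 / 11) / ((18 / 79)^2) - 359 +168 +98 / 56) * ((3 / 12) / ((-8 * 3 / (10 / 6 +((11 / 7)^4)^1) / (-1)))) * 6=-4366291969 / 51342984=-85.04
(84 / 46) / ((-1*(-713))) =42 / 16399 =0.00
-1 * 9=-9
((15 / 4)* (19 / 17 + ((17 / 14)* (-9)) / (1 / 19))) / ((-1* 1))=737295 / 952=774.47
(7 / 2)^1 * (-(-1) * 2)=7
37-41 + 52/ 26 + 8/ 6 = -0.67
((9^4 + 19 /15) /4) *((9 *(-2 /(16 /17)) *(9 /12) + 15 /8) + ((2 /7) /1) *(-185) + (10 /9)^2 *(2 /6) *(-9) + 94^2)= 372802160747 /25920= 14382799.41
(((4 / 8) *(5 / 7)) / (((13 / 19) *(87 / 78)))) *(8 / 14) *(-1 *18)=-4.81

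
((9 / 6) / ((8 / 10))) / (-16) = -15 / 128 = -0.12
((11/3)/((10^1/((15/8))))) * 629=6919/16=432.44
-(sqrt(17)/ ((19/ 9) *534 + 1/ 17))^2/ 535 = -44217/ 1768659179815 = -0.00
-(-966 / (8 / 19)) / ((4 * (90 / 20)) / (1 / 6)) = 3059 / 144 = 21.24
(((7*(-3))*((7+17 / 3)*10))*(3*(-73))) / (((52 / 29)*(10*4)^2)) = 844683 / 4160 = 203.05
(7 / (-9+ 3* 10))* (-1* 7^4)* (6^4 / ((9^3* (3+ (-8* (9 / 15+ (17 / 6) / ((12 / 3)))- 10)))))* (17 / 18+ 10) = 891.52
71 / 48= 1.48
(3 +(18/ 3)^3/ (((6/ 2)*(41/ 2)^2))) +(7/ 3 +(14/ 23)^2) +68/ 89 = 1576345448/ 237429483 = 6.64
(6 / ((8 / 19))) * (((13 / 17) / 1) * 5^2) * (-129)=-2389725 / 68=-35143.01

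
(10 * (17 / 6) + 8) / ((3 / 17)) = 1853 / 9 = 205.89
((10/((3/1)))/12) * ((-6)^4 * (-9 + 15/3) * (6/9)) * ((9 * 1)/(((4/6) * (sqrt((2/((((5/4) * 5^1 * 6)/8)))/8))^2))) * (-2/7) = 69428.57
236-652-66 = -482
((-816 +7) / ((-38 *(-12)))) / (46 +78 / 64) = -3236 / 86127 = -0.04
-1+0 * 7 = -1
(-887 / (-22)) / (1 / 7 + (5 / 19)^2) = 2241449 / 11792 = 190.08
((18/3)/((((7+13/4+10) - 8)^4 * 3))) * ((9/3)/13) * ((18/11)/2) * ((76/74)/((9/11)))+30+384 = 1147967940702/2772869281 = 414.00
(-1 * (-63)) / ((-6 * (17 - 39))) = 21 / 44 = 0.48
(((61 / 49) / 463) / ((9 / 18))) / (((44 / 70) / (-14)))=-610 / 5093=-0.12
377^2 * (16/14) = 1137032/7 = 162433.14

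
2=2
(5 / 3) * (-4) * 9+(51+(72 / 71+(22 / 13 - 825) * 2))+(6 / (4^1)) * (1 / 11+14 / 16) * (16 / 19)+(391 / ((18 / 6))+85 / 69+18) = -6672222504 / 4436861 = -1503.82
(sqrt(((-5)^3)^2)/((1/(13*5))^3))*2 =68656250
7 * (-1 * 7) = -49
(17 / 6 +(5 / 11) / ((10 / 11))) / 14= 5 / 21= 0.24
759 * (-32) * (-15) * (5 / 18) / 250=2024 / 5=404.80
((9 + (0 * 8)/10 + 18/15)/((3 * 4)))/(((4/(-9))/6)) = -459/40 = -11.48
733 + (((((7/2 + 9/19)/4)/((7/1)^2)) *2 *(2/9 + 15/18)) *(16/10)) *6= 539057/735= 733.41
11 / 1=11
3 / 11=0.27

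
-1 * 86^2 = -7396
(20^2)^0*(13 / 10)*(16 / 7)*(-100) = -297.14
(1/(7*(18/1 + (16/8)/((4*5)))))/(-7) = -0.00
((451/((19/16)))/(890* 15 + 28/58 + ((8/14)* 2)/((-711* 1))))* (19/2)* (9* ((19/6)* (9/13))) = 33393315879/6262473737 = 5.33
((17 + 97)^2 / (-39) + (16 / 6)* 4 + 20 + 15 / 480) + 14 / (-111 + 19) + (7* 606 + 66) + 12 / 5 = 575187253 / 143520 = 4007.71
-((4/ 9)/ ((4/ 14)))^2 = -196/ 81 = -2.42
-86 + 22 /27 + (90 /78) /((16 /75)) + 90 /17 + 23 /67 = -474240139 /6396624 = -74.14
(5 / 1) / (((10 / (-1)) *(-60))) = 0.01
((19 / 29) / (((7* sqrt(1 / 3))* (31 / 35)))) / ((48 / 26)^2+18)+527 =16055* sqrt(3) / 3252582+527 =527.01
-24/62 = -12/31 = -0.39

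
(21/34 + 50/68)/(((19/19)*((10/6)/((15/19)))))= 207/323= 0.64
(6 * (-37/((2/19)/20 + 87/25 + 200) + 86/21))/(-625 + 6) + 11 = 3060669667/279205521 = 10.96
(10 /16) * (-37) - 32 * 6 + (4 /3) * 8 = -4907 /24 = -204.46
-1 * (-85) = 85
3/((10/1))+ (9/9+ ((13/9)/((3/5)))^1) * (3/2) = 487/90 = 5.41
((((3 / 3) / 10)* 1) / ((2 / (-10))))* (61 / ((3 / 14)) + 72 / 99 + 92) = -6227 / 33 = -188.70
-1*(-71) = 71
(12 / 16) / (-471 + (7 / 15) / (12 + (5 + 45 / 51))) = -3420 / 2147641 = -0.00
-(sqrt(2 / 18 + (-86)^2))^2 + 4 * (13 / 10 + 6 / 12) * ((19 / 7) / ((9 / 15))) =-463903 / 63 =-7363.54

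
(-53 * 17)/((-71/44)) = 39644/71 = 558.37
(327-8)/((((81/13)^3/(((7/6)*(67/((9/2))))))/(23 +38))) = 20050417387/14348907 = 1397.35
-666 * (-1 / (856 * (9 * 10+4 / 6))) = 999 / 116416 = 0.01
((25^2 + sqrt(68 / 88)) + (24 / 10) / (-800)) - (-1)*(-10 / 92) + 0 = sqrt(374) / 22 + 14372431 / 23000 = 625.77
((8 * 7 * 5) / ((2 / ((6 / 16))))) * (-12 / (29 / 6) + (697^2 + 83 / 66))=32544262835 / 1276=25504908.18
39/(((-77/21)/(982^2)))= -112825908/11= -10256900.73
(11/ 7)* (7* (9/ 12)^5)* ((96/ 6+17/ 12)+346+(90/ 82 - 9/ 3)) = 158477715/ 167936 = 943.68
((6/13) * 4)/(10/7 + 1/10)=1.21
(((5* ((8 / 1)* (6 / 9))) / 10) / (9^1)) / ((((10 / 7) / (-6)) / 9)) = -56 / 5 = -11.20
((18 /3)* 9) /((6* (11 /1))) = 9 /11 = 0.82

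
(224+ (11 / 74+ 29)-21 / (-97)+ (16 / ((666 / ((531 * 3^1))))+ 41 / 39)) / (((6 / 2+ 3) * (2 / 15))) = 409676495 / 1119768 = 365.86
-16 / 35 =-0.46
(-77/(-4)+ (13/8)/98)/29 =15105/22736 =0.66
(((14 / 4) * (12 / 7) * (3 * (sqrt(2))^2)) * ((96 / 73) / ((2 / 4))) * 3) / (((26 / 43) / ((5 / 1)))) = 2229120 / 949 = 2348.91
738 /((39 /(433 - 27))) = 7682.77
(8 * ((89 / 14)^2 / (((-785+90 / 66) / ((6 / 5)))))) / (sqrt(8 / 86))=-261393 * sqrt(43) / 1055950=-1.62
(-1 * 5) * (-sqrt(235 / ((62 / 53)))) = 5 * sqrt(772210) / 62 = 70.87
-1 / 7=-0.14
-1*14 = -14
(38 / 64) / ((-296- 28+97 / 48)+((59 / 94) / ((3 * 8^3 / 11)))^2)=-12377751552 / 6712215376559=-0.00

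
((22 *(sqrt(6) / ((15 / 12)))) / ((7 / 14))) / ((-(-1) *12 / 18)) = 264 *sqrt(6) / 5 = 129.33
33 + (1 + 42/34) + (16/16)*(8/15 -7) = 7336/255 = 28.77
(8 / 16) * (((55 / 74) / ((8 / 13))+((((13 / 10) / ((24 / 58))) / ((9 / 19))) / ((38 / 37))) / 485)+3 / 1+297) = 5837845369 / 38761200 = 150.61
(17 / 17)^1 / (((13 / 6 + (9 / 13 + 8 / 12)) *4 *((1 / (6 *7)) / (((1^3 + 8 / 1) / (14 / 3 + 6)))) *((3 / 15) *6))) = 7371 / 3520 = 2.09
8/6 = 4/3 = 1.33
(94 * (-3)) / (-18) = 47 / 3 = 15.67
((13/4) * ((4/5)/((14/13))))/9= 169/630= 0.27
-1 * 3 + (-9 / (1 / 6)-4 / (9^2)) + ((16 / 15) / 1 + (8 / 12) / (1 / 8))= -20513 / 405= -50.65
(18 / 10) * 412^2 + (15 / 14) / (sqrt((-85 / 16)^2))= 181795944 / 595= 305539.40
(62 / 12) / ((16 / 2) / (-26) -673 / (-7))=2821 / 52326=0.05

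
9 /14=0.64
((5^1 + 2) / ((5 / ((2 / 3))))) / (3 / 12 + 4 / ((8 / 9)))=56 / 285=0.20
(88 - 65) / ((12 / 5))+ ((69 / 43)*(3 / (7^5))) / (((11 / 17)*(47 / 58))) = 42970637179 / 4483637004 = 9.58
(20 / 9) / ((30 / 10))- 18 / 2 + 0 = -8.26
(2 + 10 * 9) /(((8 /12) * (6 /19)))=437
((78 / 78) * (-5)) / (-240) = 1 / 48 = 0.02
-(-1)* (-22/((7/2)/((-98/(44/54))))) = 756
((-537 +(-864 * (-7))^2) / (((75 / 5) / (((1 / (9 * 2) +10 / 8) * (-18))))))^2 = 328388231389132489 / 100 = 3283882313891324.89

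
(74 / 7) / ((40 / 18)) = 333 / 70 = 4.76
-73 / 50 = -1.46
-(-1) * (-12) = -12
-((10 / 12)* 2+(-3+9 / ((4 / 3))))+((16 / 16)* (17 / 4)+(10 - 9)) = -1 / 6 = -0.17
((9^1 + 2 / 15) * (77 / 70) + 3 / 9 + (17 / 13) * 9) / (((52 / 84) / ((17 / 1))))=5139729 / 8450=608.25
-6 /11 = -0.55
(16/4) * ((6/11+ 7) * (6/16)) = 249/22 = 11.32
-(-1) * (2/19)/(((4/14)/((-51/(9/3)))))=-119/19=-6.26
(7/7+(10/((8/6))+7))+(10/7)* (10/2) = 317/14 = 22.64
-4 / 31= -0.13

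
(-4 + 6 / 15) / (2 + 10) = -0.30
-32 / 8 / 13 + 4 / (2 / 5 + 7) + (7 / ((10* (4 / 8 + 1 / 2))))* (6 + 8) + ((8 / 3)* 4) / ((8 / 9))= 52989 / 2405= 22.03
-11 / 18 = -0.61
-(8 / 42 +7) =-151 / 21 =-7.19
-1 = -1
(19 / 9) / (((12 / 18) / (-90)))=-285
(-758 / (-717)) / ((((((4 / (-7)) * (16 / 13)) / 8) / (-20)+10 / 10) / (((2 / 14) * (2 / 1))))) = 98540 / 327669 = 0.30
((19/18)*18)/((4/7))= 133/4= 33.25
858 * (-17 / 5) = -14586 / 5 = -2917.20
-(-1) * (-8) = -8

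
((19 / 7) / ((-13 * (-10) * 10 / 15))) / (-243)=-19 / 147420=-0.00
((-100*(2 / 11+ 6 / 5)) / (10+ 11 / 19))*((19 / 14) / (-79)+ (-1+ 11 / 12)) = 4815740 / 3668049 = 1.31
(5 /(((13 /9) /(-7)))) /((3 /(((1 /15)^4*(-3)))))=7 /14625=0.00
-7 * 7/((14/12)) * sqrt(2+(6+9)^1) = -42 * sqrt(17) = -173.17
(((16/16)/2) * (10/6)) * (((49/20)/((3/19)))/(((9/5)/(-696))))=-134995/27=-4999.81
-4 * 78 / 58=-156 / 29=-5.38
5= 5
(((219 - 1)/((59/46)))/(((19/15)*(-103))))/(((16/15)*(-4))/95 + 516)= -2820375/1117007293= -0.00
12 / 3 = 4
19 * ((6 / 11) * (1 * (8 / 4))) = 20.73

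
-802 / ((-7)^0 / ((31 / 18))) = -12431 / 9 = -1381.22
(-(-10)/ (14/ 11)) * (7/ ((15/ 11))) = 121/ 3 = 40.33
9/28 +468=13113/28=468.32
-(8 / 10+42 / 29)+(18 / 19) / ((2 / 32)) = 35566 / 2755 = 12.91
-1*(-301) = 301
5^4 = 625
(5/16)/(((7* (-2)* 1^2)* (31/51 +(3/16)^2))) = -408/11753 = -0.03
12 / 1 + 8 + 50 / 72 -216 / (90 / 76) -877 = -186967 / 180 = -1038.71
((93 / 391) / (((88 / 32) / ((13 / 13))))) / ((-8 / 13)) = -1209 / 8602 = -0.14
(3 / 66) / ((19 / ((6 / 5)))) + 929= 970808 / 1045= 929.00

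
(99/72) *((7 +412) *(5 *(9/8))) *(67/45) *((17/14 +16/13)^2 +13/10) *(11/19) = 4094647800023/201393920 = 20331.54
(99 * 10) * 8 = 7920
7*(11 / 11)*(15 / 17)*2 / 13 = 210 / 221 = 0.95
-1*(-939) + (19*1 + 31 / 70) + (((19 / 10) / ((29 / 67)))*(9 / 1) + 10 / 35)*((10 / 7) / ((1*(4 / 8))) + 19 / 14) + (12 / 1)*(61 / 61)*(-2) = 31322827 / 28420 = 1102.14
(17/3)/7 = 17/21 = 0.81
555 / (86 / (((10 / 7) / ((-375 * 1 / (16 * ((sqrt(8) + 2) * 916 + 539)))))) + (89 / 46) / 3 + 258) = 249784988976000 * sqrt(2) / 13006585964666161 + 27586986362689680 / 13006585964666161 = 2.15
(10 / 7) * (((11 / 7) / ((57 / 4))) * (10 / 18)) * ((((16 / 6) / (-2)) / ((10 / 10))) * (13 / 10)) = -11440 / 75411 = -0.15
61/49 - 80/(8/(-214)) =104921/49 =2141.24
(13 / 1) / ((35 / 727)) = 9451 / 35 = 270.03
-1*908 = -908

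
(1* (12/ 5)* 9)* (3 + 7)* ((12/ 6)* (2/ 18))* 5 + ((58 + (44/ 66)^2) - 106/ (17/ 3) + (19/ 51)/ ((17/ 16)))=728512/ 2601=280.09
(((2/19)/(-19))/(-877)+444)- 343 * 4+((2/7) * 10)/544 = -279697934343/301400344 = -927.99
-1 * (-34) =34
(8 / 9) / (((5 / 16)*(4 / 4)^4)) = 128 / 45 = 2.84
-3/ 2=-1.50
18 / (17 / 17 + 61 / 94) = 1692 / 155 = 10.92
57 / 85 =0.67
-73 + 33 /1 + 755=715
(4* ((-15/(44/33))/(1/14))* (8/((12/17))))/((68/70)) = -7350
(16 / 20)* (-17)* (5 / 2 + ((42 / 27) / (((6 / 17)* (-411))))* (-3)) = -34.44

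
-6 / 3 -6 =-8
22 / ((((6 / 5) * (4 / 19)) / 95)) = 99275 / 12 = 8272.92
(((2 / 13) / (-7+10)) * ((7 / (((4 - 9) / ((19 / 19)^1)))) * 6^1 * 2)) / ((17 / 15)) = -0.76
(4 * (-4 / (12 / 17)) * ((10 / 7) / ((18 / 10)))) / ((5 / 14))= -1360 / 27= -50.37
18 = 18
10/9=1.11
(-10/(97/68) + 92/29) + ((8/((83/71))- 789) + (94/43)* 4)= -7803280141/10039597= -777.25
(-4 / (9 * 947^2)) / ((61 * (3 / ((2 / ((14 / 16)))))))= -64 / 10339310961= -0.00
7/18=0.39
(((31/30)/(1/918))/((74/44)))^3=1136128400813736/6331625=179437095.66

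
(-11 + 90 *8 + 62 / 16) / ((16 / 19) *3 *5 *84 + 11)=108357 / 162952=0.66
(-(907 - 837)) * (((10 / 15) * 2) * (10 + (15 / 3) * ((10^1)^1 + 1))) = -18200 / 3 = -6066.67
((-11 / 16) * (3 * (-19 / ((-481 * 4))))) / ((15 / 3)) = -627 / 153920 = -0.00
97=97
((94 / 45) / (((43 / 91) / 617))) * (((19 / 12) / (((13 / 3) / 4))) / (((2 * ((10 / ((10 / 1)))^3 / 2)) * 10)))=398.64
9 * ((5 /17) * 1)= 45 /17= 2.65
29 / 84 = 0.35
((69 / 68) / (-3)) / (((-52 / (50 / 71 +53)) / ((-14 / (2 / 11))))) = -6752823 / 251056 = -26.90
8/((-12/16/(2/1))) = -64/3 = -21.33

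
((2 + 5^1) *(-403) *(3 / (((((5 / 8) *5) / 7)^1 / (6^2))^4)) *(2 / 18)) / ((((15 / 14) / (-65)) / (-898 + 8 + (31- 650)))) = -1421946693090847752192 / 390625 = -3640183534312570.25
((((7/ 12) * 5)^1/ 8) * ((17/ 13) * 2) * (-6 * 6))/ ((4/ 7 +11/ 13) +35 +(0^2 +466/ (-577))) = -7209615/ 7479088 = -0.96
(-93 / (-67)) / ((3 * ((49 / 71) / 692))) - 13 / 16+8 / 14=24356809 / 52528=463.69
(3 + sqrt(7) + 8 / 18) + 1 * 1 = 7.09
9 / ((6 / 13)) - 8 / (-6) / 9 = 1061 / 54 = 19.65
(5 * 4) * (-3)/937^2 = -60/877969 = -0.00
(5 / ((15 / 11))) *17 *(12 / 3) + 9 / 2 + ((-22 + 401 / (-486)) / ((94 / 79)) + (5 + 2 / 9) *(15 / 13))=142935655 / 593892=240.68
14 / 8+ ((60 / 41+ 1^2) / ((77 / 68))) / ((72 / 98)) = 4.71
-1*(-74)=74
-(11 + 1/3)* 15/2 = -85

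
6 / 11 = 0.55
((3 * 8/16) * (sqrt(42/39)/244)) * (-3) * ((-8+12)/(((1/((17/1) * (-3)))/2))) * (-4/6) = -306 * sqrt(182)/793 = -5.21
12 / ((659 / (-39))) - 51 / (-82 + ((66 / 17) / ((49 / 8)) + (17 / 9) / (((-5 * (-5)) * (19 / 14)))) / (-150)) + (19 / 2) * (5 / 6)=1355879654167753 / 173199742630116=7.83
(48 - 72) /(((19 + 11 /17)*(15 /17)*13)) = -1156 /10855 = -0.11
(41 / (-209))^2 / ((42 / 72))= 20172 / 305767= 0.07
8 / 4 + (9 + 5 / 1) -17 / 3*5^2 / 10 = 1.83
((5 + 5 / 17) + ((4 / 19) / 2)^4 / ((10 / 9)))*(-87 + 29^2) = 44218838196 / 11077285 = 3991.85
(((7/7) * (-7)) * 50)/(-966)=25/69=0.36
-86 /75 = -1.15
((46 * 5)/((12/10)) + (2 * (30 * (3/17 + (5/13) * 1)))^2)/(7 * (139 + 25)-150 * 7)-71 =-825362659/14359254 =-57.48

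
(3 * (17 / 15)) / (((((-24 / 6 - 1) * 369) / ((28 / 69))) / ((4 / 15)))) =-1904 / 9547875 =-0.00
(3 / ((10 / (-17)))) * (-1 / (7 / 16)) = 408 / 35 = 11.66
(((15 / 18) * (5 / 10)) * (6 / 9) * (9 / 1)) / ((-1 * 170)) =-1 / 68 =-0.01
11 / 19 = 0.58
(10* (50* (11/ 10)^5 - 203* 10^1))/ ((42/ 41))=-159856909/ 8400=-19030.58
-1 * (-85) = 85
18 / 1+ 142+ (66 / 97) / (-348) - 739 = -3257465 / 5626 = -579.00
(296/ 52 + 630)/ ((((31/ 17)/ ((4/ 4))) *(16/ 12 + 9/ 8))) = 3371712/ 23777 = 141.81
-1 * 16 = -16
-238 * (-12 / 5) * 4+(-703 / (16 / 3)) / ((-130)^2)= 617807811 / 270400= 2284.79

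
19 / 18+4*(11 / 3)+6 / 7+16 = 4105 / 126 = 32.58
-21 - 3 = -24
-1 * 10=-10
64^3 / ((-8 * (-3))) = 32768 / 3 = 10922.67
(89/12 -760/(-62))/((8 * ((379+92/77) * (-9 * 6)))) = -563563/4704609600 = -0.00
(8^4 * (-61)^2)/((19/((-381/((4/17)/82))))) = -2023705798656/19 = -106510831508.21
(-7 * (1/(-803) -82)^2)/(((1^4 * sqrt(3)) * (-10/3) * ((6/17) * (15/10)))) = 57329273519 * sqrt(3)/6448090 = 15399.48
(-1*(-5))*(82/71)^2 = 33620/5041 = 6.67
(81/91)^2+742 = 6151063/8281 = 742.79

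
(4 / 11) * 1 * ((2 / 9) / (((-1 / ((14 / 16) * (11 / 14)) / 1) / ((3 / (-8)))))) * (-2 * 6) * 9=-9 / 4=-2.25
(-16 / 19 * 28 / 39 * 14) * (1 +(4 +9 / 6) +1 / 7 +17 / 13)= -67.30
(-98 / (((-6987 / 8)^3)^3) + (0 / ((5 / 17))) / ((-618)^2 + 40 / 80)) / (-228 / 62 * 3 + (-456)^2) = 203876728832 / 127895431127655140516567641677118653269799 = 0.00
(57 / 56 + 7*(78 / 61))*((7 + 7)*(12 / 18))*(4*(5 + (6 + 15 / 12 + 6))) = 828623 / 122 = 6791.99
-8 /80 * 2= -1 /5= -0.20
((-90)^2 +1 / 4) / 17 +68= 37025 / 68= 544.49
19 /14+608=8531 /14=609.36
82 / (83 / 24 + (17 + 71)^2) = 1968 / 185939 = 0.01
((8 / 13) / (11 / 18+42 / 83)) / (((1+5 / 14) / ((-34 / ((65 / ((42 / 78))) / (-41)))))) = 1632786624 / 348345335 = 4.69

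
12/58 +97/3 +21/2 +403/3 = 30863/174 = 177.37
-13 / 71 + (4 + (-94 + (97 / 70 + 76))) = -63603 / 4970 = -12.80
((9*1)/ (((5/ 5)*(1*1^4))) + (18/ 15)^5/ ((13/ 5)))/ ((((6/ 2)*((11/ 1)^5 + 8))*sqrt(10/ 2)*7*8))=26967*sqrt(5)/ 366409225000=0.00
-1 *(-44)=44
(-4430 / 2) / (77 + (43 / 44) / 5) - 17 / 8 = -4187111 / 135864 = -30.82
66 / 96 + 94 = 1515 / 16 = 94.69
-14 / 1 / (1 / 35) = -490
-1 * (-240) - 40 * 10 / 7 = 1280 / 7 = 182.86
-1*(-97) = 97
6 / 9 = 2 / 3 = 0.67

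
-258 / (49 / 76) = -400.16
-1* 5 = -5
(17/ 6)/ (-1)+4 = 1.17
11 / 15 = 0.73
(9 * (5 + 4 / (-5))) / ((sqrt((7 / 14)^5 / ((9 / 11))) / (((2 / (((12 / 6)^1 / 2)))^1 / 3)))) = 1512 * sqrt(22) / 55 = 128.94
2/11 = 0.18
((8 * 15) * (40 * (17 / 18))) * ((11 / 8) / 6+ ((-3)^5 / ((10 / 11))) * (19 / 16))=-12941335 / 9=-1437926.11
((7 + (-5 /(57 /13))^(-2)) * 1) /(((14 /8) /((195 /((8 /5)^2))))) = 61545 /182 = 338.16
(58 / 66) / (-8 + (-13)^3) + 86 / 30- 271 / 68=-1.12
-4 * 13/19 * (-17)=884/19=46.53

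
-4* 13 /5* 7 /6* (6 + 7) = -2366 /15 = -157.73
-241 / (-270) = 241 / 270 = 0.89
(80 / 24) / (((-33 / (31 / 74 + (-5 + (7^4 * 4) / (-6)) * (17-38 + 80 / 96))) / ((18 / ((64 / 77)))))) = -188702395 / 2664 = -70834.23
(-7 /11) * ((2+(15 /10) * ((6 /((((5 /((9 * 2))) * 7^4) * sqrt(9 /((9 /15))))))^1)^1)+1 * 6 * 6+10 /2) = -301 /11 - 54 * sqrt(15) /94325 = -27.37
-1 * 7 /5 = -1.40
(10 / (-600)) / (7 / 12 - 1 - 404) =1 / 24265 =0.00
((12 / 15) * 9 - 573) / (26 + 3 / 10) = -5658 / 263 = -21.51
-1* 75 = -75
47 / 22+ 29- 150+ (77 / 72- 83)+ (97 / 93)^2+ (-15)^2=19251323 / 761112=25.29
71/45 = 1.58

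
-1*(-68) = 68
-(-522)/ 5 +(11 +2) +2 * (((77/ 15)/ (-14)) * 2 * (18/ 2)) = 521/ 5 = 104.20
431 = 431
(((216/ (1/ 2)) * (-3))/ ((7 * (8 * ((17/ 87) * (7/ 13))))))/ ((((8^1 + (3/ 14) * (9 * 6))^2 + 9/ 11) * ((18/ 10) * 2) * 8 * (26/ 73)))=-628749/ 11255360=-0.06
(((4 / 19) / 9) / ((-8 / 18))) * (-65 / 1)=65 / 19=3.42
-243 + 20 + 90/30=-220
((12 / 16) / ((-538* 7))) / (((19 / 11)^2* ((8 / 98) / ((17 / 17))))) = -2541 / 3107488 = -0.00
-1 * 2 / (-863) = 0.00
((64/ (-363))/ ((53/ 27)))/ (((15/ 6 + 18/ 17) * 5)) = -0.01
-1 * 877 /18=-877 /18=-48.72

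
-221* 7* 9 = -13923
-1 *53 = -53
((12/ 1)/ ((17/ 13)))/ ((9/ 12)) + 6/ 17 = 214/ 17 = 12.59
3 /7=0.43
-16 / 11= -1.45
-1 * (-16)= 16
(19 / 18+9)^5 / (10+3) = 194264244901 / 24564384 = 7908.37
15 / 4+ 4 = 31 / 4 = 7.75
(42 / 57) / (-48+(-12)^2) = 0.01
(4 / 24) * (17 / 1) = 2.83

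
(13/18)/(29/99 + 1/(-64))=4576/1757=2.60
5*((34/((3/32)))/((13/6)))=10880/13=836.92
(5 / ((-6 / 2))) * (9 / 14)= -15 / 14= -1.07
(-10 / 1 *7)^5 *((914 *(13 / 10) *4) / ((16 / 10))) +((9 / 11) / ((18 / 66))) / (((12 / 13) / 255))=-19970077396685 / 4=-4992519349171.25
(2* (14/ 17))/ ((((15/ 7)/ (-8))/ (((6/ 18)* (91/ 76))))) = -35672/ 14535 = -2.45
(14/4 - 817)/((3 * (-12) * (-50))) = -1627/3600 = -0.45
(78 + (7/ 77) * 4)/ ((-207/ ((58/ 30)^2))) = -724942/ 512325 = -1.42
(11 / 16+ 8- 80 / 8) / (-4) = 21 / 64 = 0.33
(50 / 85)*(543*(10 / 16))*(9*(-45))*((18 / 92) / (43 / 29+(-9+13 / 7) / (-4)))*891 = -8949754303875 / 2075428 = -4312245.14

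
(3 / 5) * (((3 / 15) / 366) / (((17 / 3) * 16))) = 3 / 829600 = 0.00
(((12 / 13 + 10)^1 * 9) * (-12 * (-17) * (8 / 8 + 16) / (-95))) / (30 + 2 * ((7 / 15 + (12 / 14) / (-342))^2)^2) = -119.26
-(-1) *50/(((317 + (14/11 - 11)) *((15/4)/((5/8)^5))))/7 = 34375/58146816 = 0.00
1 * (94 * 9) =846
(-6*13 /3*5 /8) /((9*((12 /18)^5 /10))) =-8775 /64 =-137.11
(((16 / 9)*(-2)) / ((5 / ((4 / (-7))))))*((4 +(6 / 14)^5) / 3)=8636288 / 15882615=0.54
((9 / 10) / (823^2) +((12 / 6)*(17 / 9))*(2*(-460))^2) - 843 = 194867641352851 / 60959610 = 3196668.11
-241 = -241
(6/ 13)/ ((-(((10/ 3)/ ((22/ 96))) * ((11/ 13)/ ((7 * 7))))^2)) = -93639/ 12800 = -7.32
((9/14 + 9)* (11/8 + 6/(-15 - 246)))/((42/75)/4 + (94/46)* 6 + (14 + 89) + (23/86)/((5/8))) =1046980125/9301838392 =0.11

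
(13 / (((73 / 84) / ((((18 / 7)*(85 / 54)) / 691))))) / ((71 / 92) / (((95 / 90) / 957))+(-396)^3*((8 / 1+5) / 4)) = -772616 / 1779548172657651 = -0.00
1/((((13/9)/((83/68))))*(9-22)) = -747/11492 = -0.07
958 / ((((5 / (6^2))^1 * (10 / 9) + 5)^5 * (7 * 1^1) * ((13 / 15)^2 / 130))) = 1924035526747008 / 295504267255925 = 6.51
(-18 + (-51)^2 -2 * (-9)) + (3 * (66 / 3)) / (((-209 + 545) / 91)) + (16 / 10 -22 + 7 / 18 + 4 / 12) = 935711 / 360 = 2599.20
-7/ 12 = -0.58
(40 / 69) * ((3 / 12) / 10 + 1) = 41 / 69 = 0.59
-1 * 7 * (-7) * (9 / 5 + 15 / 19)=126.88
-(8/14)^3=-64/343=-0.19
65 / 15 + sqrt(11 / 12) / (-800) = 13 / 3- sqrt(33) / 4800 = 4.33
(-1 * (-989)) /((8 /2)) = 989 /4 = 247.25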